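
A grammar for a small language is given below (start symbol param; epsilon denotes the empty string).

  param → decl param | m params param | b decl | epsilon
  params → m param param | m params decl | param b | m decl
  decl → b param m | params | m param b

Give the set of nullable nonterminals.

{ param }

Directly nullable (have an epsilon-production): param.
No other nonterminal has a production whose RHS symbols are all nullable.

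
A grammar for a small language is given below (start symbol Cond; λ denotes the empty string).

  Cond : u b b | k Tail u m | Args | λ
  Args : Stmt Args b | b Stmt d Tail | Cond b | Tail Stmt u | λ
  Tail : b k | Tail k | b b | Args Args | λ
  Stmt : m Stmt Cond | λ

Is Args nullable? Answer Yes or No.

Yes

Args has an λ-production, so Args ⇒ λ.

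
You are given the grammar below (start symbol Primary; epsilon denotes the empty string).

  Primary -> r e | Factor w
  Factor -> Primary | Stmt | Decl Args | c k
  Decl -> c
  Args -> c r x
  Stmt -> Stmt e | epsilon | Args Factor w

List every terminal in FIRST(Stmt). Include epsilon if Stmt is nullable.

{ c, e, epsilon }

From Stmt -> Stmt e: Stmt nullable, take FIRST(Stmt) ∪ {e} = { c, e }.
Stmt -> epsilon contributes epsilon.
From Stmt -> Args Factor w: add FIRST(Args) = { c }.
Union: FIRST(Stmt) = { c, e, epsilon }.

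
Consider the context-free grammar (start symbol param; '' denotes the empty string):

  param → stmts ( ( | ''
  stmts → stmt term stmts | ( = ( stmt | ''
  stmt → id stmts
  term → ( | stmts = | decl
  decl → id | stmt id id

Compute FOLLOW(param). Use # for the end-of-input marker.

{ # }

param is the start symbol, so # ∈ FOLLOW(param).
Union: FOLLOW(param) = { # }.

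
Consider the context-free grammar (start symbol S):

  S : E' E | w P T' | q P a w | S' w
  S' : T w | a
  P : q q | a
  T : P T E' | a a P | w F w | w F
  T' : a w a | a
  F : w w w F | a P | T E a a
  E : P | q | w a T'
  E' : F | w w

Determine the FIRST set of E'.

From E' : F: add FIRST(F) = { a, q, w }.
E' : w w contributes {w}.
Union: FIRST(E') = { a, q, w }.

{ a, q, w }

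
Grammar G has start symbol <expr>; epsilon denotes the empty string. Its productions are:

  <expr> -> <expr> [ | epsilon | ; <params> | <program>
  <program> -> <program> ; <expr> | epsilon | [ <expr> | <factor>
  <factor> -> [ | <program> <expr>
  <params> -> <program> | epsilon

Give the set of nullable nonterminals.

Directly nullable (have an epsilon-production): <expr>, <program>, <params>.
<factor> -> <program> <expr> with every symbol nullable, so <factor> is nullable.

{ <expr>, <factor>, <params>, <program> }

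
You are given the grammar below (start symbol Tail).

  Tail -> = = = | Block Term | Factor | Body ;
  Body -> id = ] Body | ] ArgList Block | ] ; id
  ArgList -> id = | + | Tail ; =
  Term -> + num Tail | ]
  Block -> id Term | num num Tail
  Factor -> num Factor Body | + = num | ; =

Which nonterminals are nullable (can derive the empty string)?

No nonterminal has an empty production or an RHS whose symbols are all nullable.

{ } (none)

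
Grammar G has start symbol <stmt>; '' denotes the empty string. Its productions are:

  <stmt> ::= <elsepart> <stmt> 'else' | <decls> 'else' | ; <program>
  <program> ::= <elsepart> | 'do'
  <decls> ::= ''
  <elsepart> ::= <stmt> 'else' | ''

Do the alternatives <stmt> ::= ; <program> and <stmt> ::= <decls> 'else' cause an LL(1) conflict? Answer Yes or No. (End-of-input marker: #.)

No

FIRST(; <program>) = { ; } and FIRST(<decls> 'else') = { 'else' }.
The FIRST sets are disjoint and neither alternative is nullable — no conflict.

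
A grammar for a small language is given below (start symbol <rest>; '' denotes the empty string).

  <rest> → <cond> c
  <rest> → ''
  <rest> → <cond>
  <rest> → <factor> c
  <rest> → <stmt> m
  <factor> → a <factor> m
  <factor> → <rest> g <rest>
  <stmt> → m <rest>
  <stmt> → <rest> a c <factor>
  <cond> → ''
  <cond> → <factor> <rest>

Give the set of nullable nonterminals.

{ <cond>, <rest> }

Directly nullable (have an ''-production): <rest>, <cond>.
No other nonterminal has a production whose RHS symbols are all nullable.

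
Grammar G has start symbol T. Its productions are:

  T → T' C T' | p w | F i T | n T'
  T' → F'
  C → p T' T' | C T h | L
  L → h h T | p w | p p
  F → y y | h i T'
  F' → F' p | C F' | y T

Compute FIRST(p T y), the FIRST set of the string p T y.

{ p }

p is a terminal; add {p} and stop.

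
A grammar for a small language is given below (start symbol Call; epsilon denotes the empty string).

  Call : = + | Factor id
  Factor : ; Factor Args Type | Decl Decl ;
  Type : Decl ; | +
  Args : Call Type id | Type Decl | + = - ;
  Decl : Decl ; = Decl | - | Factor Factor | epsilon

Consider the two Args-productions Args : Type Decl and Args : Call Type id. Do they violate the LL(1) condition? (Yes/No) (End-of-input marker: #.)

Yes

FIRST(Type Decl) = { +, -, ; } and FIRST(Call Type id) = { -, ;, = }.
Both contain -, so the two alternatives are not disjoint — LL(1) conflict.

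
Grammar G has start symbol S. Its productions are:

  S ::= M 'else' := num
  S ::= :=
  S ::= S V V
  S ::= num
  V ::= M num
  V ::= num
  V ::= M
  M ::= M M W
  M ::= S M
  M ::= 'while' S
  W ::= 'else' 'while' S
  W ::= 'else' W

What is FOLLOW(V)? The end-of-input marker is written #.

In S ::= S V V: add FIRST(V) = { 'while', :=, num }.
In S ::= S V V: V is at the end, add FOLLOW(S) = { #, 'else', 'while', :=, num }.
Union: FOLLOW(V) = { #, 'else', 'while', :=, num }.

{ #, 'else', 'while', :=, num }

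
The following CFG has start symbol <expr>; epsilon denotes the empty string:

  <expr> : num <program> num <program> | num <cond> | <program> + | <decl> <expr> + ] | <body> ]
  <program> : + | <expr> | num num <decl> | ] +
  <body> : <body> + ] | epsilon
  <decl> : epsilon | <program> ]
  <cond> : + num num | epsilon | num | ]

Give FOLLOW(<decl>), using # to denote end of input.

In <expr> : <decl> <expr> + ]: add FIRST(<expr> + ]) = { +, ], num }.
In <program> : num num <decl>: <decl> is at the end, add FOLLOW(<program>) = { #, +, ], num }.
Union: FOLLOW(<decl>) = { #, +, ], num }.

{ #, +, ], num }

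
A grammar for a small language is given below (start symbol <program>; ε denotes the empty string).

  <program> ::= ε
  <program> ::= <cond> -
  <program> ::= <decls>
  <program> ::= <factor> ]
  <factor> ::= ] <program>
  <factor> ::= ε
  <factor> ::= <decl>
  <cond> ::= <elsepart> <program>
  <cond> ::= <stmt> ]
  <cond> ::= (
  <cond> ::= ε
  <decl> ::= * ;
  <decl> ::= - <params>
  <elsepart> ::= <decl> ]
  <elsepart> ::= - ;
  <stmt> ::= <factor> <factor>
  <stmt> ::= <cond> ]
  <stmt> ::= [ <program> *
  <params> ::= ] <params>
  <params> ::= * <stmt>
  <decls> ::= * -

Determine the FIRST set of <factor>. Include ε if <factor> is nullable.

<factor> ::= ] <program> contributes {]}.
<factor> ::= ε contributes ε.
From <factor> ::= <decl>: add FIRST(<decl>) = { *, - }.
Union: FIRST(<factor>) = { *, -, ], ε }.

{ *, -, ], ε }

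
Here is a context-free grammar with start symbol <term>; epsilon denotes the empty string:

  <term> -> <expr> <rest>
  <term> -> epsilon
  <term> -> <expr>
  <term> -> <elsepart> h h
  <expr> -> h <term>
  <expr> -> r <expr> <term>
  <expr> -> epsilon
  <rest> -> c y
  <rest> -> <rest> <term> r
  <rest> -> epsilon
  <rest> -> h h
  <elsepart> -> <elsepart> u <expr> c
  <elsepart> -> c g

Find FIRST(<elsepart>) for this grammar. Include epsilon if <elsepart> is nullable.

{ c }

From <elsepart> -> <elsepart> u <expr> c: add FIRST(<elsepart>) = { c }.
<elsepart> -> c g contributes {c}.
Union: FIRST(<elsepart>) = { c }.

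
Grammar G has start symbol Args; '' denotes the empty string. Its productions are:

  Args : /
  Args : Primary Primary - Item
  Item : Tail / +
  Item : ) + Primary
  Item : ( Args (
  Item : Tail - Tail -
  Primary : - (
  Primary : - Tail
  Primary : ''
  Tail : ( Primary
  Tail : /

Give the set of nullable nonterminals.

{ Primary }

Directly nullable (have an ''-production): Primary.
No other nonterminal has a production whose RHS symbols are all nullable.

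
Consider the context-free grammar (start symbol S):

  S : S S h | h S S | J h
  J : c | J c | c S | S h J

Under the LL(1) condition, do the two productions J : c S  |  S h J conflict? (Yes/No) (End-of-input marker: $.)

FIRST(c S) = { c } and FIRST(S h J) = { c, h }.
Both contain c, so the two alternatives are not disjoint — LL(1) conflict.

Yes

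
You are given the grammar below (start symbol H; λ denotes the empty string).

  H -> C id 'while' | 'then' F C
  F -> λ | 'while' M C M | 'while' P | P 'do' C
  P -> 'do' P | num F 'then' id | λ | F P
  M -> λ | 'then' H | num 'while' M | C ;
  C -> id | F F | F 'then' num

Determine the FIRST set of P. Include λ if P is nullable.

P -> 'do' P contributes {'do'}.
P -> num F 'then' id contributes {num}.
P -> λ contributes λ.
From P -> F P: F, P nullable, take FIRST(F) ∪ FIRST(P) = { 'do', 'while', num }; also λ since the whole RHS is nullable.
Union: FIRST(P) = { 'do', 'while', num, λ }.

{ 'do', 'while', num, λ }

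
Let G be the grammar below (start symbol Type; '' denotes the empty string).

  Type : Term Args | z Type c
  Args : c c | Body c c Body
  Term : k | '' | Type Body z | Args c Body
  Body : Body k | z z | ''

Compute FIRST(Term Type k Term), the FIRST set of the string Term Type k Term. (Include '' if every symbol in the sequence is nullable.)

{ c, k, z }

Add FIRST(Term)\{''} = { c, k, z }; Term is nullable, continue.
Add FIRST(Type) = { c, k, z }; Type is not nullable, stop.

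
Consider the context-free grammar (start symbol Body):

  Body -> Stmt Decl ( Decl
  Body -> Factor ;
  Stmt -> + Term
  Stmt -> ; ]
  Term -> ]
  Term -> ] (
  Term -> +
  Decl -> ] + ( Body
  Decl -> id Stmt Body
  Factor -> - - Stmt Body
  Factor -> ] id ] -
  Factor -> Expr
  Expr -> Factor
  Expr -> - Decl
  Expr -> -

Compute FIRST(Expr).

From Expr -> Factor: add FIRST(Factor) = { -, ] }.
Expr -> - Decl contributes {-}.
Expr -> - contributes {-}.
Union: FIRST(Expr) = { -, ] }.

{ -, ] }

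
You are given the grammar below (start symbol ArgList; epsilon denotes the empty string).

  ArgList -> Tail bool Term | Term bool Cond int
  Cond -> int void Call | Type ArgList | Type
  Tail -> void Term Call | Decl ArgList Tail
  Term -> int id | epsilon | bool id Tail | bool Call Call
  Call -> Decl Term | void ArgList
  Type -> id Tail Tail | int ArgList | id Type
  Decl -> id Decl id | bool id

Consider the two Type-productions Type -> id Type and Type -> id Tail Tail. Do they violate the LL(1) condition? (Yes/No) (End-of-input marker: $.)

Yes

FIRST(id Type) = { id } and FIRST(id Tail Tail) = { id }.
Both contain id, so the two alternatives are not disjoint — LL(1) conflict.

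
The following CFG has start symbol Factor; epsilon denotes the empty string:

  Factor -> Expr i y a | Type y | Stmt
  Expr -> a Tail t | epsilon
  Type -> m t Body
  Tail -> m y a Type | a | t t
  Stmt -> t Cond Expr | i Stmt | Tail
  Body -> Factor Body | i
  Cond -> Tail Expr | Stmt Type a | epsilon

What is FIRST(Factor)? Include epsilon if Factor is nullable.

{ a, i, m, t }

From Factor -> Expr i y a: Expr nullable, take FIRST(Expr) ∪ {i} = { a, i }.
From Factor -> Type y: add FIRST(Type) = { m }.
From Factor -> Stmt: add FIRST(Stmt) = { a, i, m, t }.
Union: FIRST(Factor) = { a, i, m, t }.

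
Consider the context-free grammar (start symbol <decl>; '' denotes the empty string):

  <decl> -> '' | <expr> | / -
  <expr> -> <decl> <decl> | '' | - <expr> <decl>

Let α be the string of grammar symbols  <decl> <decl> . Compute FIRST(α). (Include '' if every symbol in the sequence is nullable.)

{ -, /, '' }

Add FIRST(<decl>)\{''} = { -, / }; <decl> is nullable, continue.
Add FIRST(<decl>)\{''} = { -, / }; <decl> is nullable, continue.
Every symbol is nullable, so include ''.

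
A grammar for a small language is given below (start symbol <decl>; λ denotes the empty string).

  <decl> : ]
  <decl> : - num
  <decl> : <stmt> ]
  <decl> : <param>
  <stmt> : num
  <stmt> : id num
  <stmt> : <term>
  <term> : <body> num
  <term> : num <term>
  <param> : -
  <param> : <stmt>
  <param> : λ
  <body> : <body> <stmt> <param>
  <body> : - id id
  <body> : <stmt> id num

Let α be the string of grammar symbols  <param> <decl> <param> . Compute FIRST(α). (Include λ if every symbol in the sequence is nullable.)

Add FIRST(<param>)\{λ} = { -, id, num }; <param> is nullable, continue.
Add FIRST(<decl>)\{λ} = { -, ], id, num }; <decl> is nullable, continue.
Add FIRST(<param>)\{λ} = { -, id, num }; <param> is nullable, continue.
Every symbol is nullable, so include λ.

{ -, ], id, num, λ }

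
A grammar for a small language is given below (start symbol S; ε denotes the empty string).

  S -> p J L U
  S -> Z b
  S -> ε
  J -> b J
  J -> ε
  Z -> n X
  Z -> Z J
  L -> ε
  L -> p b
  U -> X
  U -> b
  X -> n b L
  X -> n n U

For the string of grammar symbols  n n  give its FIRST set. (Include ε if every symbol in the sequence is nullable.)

{ n }

n is a terminal; add {n} and stop.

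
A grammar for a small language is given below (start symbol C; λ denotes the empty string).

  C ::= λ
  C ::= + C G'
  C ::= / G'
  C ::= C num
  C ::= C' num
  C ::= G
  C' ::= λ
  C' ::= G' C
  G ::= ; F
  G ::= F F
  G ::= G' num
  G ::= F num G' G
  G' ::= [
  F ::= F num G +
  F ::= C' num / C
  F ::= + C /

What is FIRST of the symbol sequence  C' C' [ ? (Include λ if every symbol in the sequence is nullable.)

{ [ }

Add FIRST(C')\{λ} = { [ }; C' is nullable, continue.
Add FIRST(C')\{λ} = { [ }; C' is nullable, continue.
[ is a terminal; add {[} and stop.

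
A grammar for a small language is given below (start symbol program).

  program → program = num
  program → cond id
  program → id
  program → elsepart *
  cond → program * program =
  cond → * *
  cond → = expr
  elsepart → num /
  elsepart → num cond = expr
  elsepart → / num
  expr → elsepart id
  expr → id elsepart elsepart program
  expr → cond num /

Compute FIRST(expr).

From expr → elsepart id: add FIRST(elsepart) = { /, num }.
expr → id elsepart elsepart program contributes {id}.
From expr → cond num /: add FIRST(cond) = { *, /, =, id, num }.
Union: FIRST(expr) = { *, /, =, id, num }.

{ *, /, =, id, num }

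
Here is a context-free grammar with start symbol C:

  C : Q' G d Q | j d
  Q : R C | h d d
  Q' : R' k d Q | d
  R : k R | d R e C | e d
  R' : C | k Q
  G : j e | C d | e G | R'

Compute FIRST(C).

{ d, j, k }

From C : Q' G d Q: add FIRST(Q') = { d, j, k }.
C : j d contributes {j}.
Union: FIRST(C) = { d, j, k }.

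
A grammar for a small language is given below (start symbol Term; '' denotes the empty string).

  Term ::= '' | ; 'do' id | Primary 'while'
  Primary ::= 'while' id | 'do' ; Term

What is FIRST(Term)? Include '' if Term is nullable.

Term ::= '' contributes ''.
Term ::= ; 'do' id contributes {;}.
From Term ::= Primary 'while': add FIRST(Primary) = { 'do', 'while' }.
Union: FIRST(Term) = { 'do', 'while', ;, '' }.

{ 'do', 'while', ;, '' }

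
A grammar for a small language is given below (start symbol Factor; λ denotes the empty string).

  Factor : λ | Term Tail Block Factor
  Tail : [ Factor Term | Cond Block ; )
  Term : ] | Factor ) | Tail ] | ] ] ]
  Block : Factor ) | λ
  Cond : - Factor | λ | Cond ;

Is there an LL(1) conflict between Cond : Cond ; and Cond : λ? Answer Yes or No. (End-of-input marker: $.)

Yes

FIRST(Cond ;) = { -, ; } and FIRST(λ) = { λ }.
The second alternative is nullable and FOLLOW(Cond) = { ), -, ;, [, ] } shares - with FIRST of the first — conflict.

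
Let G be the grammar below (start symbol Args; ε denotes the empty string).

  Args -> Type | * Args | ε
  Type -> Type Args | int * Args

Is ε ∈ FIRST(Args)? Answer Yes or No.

Yes

Args has an ε-production, so Args ⇒ ε.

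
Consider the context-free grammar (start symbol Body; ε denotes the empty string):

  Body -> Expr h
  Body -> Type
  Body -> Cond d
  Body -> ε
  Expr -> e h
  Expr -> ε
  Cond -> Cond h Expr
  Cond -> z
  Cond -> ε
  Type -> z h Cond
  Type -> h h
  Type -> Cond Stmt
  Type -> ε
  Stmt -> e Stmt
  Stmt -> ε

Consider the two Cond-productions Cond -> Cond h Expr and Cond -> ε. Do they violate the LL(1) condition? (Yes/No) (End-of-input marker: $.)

FIRST(Cond h Expr) = { h, z } and FIRST(ε) = { ε }.
The second alternative is nullable and FOLLOW(Cond) = { $, d, e, h } shares h with FIRST of the first — conflict.

Yes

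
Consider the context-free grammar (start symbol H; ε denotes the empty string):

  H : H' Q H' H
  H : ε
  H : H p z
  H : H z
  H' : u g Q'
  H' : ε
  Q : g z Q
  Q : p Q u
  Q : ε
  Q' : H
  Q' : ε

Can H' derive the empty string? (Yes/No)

Yes

H' has an ε-production, so H' ⇒ ε.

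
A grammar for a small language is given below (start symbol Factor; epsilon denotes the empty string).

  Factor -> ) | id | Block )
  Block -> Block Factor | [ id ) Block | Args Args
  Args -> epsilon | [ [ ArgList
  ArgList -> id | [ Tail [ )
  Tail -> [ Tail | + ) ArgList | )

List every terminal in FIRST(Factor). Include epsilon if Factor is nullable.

Factor -> ) contributes {)}.
Factor -> id contributes {id}.
From Factor -> Block ): Block nullable, take FIRST(Block) ∪ {)} = { ), [, id }.
Union: FIRST(Factor) = { ), [, id }.

{ ), [, id }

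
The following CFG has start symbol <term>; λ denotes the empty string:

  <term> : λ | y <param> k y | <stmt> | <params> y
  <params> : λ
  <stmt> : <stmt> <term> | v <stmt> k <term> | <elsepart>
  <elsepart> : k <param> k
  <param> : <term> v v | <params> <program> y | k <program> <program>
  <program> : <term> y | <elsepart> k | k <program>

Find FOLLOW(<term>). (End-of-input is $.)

<term> is the start symbol, so $ ∈ FOLLOW(<term>).
In <stmt> : <stmt> <term>: <term> is at the end, add FOLLOW(<stmt>) = { $, k, v, y }.
In <stmt> : v <stmt> k <term>: <term> is at the end, add FOLLOW(<stmt>) = { $, k, v, y }.
In <param> : <term> v v: add FIRST(v v) = { v }.
In <program> : <term> y: add FIRST(y) = { y }.
Union: FOLLOW(<term>) = { $, k, v, y }.

{ $, k, v, y }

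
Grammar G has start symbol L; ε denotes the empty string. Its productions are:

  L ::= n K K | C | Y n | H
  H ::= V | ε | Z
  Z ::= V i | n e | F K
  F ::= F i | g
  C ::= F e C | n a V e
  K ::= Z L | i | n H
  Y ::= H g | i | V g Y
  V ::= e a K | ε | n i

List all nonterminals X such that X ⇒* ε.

Directly nullable (have an ε-production): H, V.
L ::= H with every symbol nullable, so L is nullable.
No other nonterminal has a production whose RHS symbols are all nullable.

{ H, L, V }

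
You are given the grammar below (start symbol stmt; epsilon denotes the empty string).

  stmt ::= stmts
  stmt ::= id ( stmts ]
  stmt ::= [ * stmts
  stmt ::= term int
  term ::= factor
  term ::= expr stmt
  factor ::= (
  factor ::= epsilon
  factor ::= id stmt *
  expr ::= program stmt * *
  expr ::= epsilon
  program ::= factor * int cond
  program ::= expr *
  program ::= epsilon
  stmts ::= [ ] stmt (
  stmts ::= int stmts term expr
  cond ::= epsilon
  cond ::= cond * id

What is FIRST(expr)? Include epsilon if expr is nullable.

From expr ::= program stmt * *: program nullable, take FIRST(program) ∪ FIRST(stmt) = { (, *, [, id, int }.
expr ::= epsilon contributes epsilon.
Union: FIRST(expr) = { (, *, [, id, int, epsilon }.

{ (, *, [, id, int, epsilon }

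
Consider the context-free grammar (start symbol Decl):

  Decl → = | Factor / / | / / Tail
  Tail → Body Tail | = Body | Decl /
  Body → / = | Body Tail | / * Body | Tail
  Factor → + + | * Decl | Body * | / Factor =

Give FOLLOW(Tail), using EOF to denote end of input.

{ EOF, *, +, /, = }

In Decl → / / Tail: Tail is at the end, add FOLLOW(Decl) = { EOF, /, = }.
In Tail → Body Tail: Tail is at the end, add FOLLOW(Tail) = { EOF, *, +, /, = }.
In Body → Body Tail: Tail is at the end, add FOLLOW(Body) = { EOF, *, +, /, = }.
In Body → Tail: Tail is at the end, add FOLLOW(Body) = { EOF, *, +, /, = }.
Union: FOLLOW(Tail) = { EOF, *, +, /, = }.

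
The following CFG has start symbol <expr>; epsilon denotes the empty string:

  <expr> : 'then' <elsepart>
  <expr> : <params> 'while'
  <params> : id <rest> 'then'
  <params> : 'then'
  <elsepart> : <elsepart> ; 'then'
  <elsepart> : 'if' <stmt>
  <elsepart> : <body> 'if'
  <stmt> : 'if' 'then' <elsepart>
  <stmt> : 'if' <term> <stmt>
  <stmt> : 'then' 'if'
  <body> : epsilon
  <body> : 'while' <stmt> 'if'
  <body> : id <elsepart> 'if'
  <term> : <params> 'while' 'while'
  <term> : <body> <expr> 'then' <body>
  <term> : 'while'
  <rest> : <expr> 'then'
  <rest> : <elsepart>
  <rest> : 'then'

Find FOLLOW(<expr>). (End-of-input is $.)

<expr> is the start symbol, so $ ∈ FOLLOW(<expr>).
In <term> : <body> <expr> 'then' <body>: add FIRST('then' <body>) = { 'then' }.
In <rest> : <expr> 'then': add FIRST('then') = { 'then' }.
Union: FOLLOW(<expr>) = { $, 'then' }.

{ $, 'then' }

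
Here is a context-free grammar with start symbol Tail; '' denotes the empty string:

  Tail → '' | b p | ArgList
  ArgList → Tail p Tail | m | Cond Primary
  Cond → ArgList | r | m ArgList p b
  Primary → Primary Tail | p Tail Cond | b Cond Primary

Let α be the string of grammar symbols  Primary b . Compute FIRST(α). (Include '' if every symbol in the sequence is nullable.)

Add FIRST(Primary) = { b, p }; Primary is not nullable, stop.

{ b, p }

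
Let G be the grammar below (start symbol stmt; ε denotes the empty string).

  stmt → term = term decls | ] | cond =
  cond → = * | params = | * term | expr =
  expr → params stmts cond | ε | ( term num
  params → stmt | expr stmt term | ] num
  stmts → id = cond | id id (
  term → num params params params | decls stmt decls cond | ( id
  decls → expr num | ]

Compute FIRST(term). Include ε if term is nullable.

term → num params params params contributes {num}.
From term → decls stmt decls cond: add FIRST(decls) = { (, *, =, ], num }.
term → ( id contributes {(}.
Union: FIRST(term) = { (, *, =, ], num }.

{ (, *, =, ], num }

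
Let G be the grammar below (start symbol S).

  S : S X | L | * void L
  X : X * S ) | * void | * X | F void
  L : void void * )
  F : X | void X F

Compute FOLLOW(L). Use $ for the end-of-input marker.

In S : L: L is at the end, add FOLLOW(S) = { $, ), *, void }.
In S : * void L: L is at the end, add FOLLOW(S) = { $, ), *, void }.
Union: FOLLOW(L) = { $, ), *, void }.

{ $, ), *, void }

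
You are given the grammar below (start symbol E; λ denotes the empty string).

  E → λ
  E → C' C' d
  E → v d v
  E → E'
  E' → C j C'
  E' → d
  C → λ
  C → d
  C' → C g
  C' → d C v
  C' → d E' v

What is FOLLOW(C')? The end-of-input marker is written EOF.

In E → C' C' d: add FIRST(C' d) = { d, g }.
In E → C' C' d: add FIRST(d) = { d }.
In E' → C j C': C' is at the end, add FOLLOW(E') = { EOF, v }.
Union: FOLLOW(C') = { EOF, d, g, v }.

{ EOF, d, g, v }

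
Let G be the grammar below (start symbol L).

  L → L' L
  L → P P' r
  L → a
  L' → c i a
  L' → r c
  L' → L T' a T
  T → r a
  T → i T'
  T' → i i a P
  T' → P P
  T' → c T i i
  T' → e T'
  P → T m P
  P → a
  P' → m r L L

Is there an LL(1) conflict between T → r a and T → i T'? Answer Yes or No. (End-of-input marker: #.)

No

FIRST(r a) = { r } and FIRST(i T') = { i }.
The FIRST sets are disjoint and neither alternative is nullable — no conflict.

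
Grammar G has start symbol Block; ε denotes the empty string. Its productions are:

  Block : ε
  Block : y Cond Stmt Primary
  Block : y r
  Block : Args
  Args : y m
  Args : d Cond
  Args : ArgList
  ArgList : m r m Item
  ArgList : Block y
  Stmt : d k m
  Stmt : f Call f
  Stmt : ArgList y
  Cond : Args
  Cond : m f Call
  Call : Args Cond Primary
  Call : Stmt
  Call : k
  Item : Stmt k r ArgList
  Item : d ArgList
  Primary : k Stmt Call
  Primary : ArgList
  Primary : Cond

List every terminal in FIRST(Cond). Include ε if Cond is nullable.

{ d, m, y }

From Cond : Args: add FIRST(Args) = { d, m, y }.
Cond : m f Call contributes {m}.
Union: FIRST(Cond) = { d, m, y }.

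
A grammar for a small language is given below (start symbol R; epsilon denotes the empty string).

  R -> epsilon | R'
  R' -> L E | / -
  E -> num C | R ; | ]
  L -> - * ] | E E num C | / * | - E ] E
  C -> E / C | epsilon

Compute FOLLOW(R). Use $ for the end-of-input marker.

{ $, ; }

R is the start symbol, so $ ∈ FOLLOW(R).
In E -> R ;: add FIRST(;) = { ; }.
Union: FOLLOW(R) = { $, ; }.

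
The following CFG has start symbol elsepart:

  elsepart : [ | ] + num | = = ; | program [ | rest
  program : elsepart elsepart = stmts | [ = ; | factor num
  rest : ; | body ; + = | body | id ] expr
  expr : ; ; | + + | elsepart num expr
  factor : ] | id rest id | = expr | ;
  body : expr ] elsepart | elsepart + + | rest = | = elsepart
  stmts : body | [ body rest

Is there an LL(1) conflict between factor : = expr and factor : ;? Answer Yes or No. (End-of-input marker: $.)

No

FIRST(= expr) = { = } and FIRST(;) = { ; }.
The FIRST sets are disjoint and neither alternative is nullable — no conflict.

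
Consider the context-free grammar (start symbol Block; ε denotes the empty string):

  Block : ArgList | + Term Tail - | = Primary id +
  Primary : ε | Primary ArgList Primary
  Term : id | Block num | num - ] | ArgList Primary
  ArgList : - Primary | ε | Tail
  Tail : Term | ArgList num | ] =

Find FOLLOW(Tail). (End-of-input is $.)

{ $, +, -, =, ], id, num }

In Block : + Term Tail -: add FIRST(-) = { - }.
In ArgList : Tail: Tail is at the end, add FOLLOW(ArgList) = { $, +, -, =, ], id, num }.
Union: FOLLOW(Tail) = { $, +, -, =, ], id, num }.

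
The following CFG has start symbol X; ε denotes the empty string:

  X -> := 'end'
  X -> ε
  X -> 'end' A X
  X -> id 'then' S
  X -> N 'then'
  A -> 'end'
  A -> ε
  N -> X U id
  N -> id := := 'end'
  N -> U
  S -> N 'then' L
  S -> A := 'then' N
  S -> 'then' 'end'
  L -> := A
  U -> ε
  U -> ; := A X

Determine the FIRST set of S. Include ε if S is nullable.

From S -> N 'then' L: N nullable, take FIRST(N) ∪ {'then'} = { 'end', 'then', :=, ;, id }.
From S -> A := 'then' N: A nullable, take FIRST(A) ∪ {:=} = { 'end', := }.
S -> 'then' 'end' contributes {'then'}.
Union: FIRST(S) = { 'end', 'then', :=, ;, id }.

{ 'end', 'then', :=, ;, id }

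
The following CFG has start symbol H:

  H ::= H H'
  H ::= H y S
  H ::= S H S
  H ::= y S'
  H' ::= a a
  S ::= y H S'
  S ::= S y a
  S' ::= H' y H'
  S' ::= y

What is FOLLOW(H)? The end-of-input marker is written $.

{ $, a, y }

H is the start symbol, so $ ∈ FOLLOW(H).
In H ::= H H': add FIRST(H') = { a }.
In H ::= H y S: add FIRST(y S) = { y }.
In H ::= S H S: add FIRST(S) = { y }.
In S ::= y H S': add FIRST(S') = { a, y }.
Union: FOLLOW(H) = { $, a, y }.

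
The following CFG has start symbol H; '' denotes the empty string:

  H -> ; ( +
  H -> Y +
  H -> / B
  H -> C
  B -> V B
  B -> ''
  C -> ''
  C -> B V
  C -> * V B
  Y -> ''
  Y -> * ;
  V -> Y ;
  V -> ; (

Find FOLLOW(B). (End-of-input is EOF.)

{ EOF, *, ; }

In H -> / B: B is at the end, add FOLLOW(H) = { EOF }.
In B -> V B: B is at the end, add FOLLOW(B) = { EOF, *, ; }.
In C -> B V: add FIRST(V) = { *, ; }.
In C -> * V B: B is at the end, add FOLLOW(C) = { EOF }.
Union: FOLLOW(B) = { EOF, *, ; }.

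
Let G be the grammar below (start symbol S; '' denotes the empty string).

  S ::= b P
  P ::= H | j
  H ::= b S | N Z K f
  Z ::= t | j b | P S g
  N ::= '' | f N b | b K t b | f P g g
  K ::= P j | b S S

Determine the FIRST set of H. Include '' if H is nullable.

H ::= b S contributes {b}.
From H ::= N Z K f: N nullable, take FIRST(N) ∪ FIRST(Z) = { b, f, j, t }.
Union: FIRST(H) = { b, f, j, t }.

{ b, f, j, t }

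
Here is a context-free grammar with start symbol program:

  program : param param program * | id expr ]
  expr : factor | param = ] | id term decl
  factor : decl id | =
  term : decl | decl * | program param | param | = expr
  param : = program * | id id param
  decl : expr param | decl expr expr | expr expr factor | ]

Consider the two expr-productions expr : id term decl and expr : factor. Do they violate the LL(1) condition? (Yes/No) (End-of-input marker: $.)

FIRST(id term decl) = { id } and FIRST(factor) = { =, ], id }.
Both contain id, so the two alternatives are not disjoint — LL(1) conflict.

Yes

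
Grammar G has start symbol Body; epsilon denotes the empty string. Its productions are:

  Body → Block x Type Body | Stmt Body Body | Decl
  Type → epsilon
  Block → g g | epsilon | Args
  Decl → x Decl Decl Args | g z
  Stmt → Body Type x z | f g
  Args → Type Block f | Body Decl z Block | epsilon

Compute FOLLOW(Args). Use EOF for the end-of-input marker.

In Block → Args: Args is at the end, add FOLLOW(Block) = { EOF, f, g, x, z }.
In Decl → x Decl Decl Args: Args is at the end, add FOLLOW(Decl) = { EOF, f, g, x, z }.
Union: FOLLOW(Args) = { EOF, f, g, x, z }.

{ EOF, f, g, x, z }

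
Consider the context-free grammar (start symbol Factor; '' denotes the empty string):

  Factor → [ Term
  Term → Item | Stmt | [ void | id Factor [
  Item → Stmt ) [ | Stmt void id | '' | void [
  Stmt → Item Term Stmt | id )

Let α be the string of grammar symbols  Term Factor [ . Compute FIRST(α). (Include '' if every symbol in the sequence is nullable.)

Add FIRST(Term)\{''} = { [, id, void }; Term is nullable, continue.
Add FIRST(Factor) = { [ }; Factor is not nullable, stop.

{ [, id, void }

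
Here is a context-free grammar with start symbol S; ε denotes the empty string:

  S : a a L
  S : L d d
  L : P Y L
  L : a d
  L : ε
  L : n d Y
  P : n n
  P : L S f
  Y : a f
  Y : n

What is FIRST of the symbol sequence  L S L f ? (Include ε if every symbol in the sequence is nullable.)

{ a, d, n }

Add FIRST(L)\{ε} = { a, d, n }; L is nullable, continue.
Add FIRST(S) = { a, d, n }; S is not nullable, stop.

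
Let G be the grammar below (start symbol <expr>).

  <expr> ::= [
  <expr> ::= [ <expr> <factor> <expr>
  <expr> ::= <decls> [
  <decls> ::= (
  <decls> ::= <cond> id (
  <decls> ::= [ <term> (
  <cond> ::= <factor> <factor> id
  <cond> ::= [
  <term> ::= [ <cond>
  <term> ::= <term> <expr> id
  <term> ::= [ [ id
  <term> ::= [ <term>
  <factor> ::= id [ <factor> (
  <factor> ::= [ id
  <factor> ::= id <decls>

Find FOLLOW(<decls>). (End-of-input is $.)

In <expr> ::= <decls> [: add FIRST([) = { [ }.
In <factor> ::= id <decls>: <decls> is at the end, add FOLLOW(<factor>) = { (, [, id }.
Union: FOLLOW(<decls>) = { (, [, id }.

{ (, [, id }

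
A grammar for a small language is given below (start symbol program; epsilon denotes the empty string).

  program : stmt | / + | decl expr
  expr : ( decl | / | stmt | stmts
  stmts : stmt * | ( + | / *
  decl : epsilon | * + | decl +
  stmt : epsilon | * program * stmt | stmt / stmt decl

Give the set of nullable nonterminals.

Directly nullable (have an epsilon-production): decl, stmt.
program : stmt with every symbol nullable, so program is nullable.
expr : stmt with every symbol nullable, so expr is nullable.
No other nonterminal has a production whose RHS symbols are all nullable.

{ decl, expr, program, stmt }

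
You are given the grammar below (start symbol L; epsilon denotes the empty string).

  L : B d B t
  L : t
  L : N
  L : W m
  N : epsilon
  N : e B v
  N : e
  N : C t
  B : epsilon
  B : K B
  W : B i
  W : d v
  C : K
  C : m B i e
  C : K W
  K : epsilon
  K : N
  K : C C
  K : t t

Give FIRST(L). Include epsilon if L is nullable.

{ d, e, i, m, t, epsilon }

From L : B d B t: B nullable, take FIRST(B) ∪ {d} = { d, e, i, m, t }.
L : t contributes {t}.
From L : N: add FIRST(N) = { d, e, i, m, t, epsilon } (including epsilon since N is nullable).
From L : W m: add FIRST(W) = { d, e, i, m, t }.
Union: FIRST(L) = { d, e, i, m, t, epsilon }.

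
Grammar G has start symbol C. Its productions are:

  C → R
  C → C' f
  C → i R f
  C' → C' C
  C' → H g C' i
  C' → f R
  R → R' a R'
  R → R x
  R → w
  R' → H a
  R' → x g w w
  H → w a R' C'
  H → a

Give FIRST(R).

From R → R' a R': add FIRST(R') = { a, w, x }.
From R → R x: add FIRST(R) = { a, w, x }.
R → w contributes {w}.
Union: FIRST(R) = { a, w, x }.

{ a, w, x }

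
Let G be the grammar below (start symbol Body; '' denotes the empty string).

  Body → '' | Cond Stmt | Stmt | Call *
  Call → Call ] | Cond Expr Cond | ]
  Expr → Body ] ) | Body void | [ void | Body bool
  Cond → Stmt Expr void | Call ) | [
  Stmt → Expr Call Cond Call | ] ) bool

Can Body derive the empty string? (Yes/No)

Yes

Body has an ''-production, so Body ⇒ ''.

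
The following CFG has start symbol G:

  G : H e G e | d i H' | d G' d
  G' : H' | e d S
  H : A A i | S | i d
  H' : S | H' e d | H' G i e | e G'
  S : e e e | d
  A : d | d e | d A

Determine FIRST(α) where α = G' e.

{ d, e }

Add FIRST(G') = { d, e }; G' is not nullable, stop.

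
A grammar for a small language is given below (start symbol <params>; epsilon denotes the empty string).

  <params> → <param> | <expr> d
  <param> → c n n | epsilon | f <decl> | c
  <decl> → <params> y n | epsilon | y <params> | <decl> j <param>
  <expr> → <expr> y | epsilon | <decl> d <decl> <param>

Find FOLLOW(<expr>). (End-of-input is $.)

In <params> → <expr> d: add FIRST(d) = { d }.
In <expr> → <expr> y: add FIRST(y) = { y }.
Union: FOLLOW(<expr>) = { d, y }.

{ d, y }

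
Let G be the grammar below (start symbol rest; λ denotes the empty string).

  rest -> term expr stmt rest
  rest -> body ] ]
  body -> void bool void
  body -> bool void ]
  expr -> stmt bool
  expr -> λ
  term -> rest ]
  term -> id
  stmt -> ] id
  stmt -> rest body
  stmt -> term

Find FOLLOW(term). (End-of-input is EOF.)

In rest -> term expr stmt rest: add FIRST(expr stmt rest) = { ], bool, id, void }.
In stmt -> term: term is at the end, add FOLLOW(stmt) = { bool, id, void }.
Union: FOLLOW(term) = { ], bool, id, void }.

{ ], bool, id, void }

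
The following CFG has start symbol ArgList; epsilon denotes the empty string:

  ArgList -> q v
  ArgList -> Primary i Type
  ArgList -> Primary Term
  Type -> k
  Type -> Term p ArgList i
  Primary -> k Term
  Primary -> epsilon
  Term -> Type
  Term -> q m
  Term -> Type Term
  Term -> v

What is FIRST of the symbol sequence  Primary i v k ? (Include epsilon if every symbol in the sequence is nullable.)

Add FIRST(Primary)\{epsilon} = { k }; Primary is nullable, continue.
i is a terminal; add {i} and stop.

{ i, k }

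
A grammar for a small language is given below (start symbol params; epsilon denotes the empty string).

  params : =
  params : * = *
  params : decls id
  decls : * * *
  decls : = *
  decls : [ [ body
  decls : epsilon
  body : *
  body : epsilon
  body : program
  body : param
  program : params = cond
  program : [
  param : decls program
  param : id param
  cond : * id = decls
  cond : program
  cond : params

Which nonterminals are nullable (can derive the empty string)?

Directly nullable (have an epsilon-production): decls, body.
No other nonterminal has a production whose RHS symbols are all nullable.

{ body, decls }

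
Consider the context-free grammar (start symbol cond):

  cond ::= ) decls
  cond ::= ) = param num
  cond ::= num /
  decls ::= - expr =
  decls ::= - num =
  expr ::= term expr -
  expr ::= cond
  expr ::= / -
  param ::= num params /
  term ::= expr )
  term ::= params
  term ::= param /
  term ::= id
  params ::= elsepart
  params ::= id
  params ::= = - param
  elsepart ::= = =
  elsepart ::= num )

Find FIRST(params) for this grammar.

{ =, id, num }

From params ::= elsepart: add FIRST(elsepart) = { =, num }.
params ::= id contributes {id}.
params ::= = - param contributes {=}.
Union: FIRST(params) = { =, id, num }.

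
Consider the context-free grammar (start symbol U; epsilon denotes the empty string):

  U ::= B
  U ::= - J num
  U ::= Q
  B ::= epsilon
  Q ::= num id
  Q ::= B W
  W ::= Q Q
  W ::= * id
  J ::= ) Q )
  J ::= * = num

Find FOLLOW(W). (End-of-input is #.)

{ #, ), *, num }

In Q ::= B W: W is at the end, add FOLLOW(Q) = { #, ), *, num }.
Union: FOLLOW(W) = { #, ), *, num }.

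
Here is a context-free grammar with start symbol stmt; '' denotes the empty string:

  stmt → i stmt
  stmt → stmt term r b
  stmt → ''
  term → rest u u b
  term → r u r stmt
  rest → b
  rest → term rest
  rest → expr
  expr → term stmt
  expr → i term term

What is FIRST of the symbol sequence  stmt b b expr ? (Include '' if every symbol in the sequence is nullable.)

{ b, i, r }

Add FIRST(stmt)\{''} = { b, i, r }; stmt is nullable, continue.
b is a terminal; add {b} and stop.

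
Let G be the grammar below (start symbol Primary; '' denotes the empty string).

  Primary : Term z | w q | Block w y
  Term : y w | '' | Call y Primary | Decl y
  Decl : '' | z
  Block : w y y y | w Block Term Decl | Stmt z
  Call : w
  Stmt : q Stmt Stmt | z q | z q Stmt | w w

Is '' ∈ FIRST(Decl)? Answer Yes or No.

Yes

Decl has an ''-production, so Decl ⇒ ''.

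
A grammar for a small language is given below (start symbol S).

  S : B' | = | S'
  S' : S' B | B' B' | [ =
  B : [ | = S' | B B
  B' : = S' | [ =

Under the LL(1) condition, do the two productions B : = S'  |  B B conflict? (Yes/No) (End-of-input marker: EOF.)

FIRST(= S') = { = } and FIRST(B B) = { =, [ }.
Both contain =, so the two alternatives are not disjoint — LL(1) conflict.

Yes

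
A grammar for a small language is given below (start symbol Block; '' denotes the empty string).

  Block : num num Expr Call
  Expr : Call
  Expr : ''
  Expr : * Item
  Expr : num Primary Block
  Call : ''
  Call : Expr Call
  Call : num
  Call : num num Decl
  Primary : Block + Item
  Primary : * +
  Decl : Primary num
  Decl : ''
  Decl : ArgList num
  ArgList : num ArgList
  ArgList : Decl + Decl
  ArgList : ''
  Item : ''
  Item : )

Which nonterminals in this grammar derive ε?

Directly nullable (have an ''-production): Expr, Call, Decl, ArgList, Item.
No other nonterminal has a production whose RHS symbols are all nullable.

{ ArgList, Call, Decl, Expr, Item }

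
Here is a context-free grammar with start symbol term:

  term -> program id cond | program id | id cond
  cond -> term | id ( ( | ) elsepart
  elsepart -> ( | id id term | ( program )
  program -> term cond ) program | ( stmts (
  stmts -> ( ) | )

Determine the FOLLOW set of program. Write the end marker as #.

{ ), id }

In term -> program id cond: add FIRST(id cond) = { id }.
In term -> program id: add FIRST(id) = { id }.
In elsepart -> ( program ): add FIRST()) = { ) }.
In program -> term cond ) program: program is at the end, add FOLLOW(program) = { ), id }.
Union: FOLLOW(program) = { ), id }.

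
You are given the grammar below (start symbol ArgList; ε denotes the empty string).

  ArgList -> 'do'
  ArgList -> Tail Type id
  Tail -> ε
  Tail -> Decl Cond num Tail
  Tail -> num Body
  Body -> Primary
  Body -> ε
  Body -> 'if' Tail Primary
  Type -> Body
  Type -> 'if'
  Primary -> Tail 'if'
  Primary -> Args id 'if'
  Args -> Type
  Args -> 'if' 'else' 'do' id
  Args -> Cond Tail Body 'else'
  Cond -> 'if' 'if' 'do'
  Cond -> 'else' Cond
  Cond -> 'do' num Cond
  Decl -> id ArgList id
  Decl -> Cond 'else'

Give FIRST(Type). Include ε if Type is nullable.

{ 'do', 'else', 'if', id, num, ε }

From Type -> Body: add FIRST(Body) = { 'do', 'else', 'if', id, num, ε } (including ε since Body is nullable).
Type -> 'if' contributes {'if'}.
Union: FIRST(Type) = { 'do', 'else', 'if', id, num, ε }.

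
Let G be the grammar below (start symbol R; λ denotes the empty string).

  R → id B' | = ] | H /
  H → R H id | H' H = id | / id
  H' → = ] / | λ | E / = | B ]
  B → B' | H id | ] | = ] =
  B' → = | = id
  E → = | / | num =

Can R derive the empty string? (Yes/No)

No

Nullable nonterminals: H'.
No production of R has an RHS whose symbols are all nullable, so R is not nullable.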